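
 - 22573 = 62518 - 85091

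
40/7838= 20/3919= 0.01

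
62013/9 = 20671/3 = 6890.33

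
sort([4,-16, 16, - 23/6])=[ - 16,-23/6, 4,16 ]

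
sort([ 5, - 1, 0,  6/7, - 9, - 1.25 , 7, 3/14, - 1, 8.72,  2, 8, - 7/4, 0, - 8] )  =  [ -9, - 8, - 7/4, - 1.25,  -  1,-1, 0, 0, 3/14, 6/7,2,  5, 7 , 8, 8.72]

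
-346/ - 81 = 346/81=4.27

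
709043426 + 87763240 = 796806666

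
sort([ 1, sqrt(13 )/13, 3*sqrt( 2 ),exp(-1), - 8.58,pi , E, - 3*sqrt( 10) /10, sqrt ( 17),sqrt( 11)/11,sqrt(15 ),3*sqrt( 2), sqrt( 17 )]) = [ - 8.58, - 3*sqrt ( 10)/10,  sqrt(13)/13,sqrt( 11)/11, exp(  -  1 ), 1, E, pi, sqrt( 15 ), sqrt (17),sqrt( 17), 3*sqrt ( 2), 3  *  sqrt(  2) ] 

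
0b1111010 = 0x7a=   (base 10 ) 122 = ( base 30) 42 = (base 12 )a2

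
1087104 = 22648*48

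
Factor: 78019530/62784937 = 2^1*3^1*5^1*47^1*55333^1 * 62784937^( - 1) 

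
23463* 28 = 656964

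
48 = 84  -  36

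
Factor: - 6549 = -3^1*37^1*59^1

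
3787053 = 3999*947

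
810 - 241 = 569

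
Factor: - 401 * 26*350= - 2^2*5^2*7^1*13^1*401^1  =  - 3649100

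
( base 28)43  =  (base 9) 137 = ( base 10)115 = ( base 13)8b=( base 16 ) 73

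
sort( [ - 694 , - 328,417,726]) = [ - 694, -328 , 417, 726 ] 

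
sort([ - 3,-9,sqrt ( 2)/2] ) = [  -  9, - 3,sqrt ( 2 ) /2 ]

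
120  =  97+23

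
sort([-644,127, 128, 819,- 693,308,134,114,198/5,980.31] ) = [ - 693, - 644,198/5,114,127,128,134,308,819, 980.31] 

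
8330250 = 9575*870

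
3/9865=3/9865=0.00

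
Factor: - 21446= - 2^1*10723^1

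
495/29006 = 495/29006= 0.02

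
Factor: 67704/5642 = 2^2*3^1=12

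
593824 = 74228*8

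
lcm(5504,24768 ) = 49536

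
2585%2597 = 2585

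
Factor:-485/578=  -  2^( - 1)*5^1*17^( - 2)*97^1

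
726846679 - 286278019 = 440568660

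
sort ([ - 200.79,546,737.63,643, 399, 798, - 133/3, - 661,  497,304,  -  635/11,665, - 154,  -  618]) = [ - 661, - 618, - 200.79, - 154 , - 635/11,-133/3, 304, 399, 497,546,643,  665, 737.63, 798 ]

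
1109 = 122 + 987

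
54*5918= 319572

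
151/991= 151/991=0.15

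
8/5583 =8/5583 = 0.00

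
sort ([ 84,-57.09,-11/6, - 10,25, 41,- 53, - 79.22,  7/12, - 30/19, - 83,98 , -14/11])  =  [ - 83 , - 79.22,  -  57.09, - 53 , - 10, - 11/6,- 30/19, - 14/11,7/12,  25, 41,84,98 ]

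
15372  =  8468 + 6904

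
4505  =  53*85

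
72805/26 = 2800 + 5/26 = 2800.19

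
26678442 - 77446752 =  - 50768310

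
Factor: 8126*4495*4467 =2^1* 3^1*5^1*17^1*29^1*31^1 * 239^1*1489^1= 163163294790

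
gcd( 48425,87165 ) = 9685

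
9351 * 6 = 56106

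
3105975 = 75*41413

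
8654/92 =4327/46 = 94.07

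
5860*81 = 474660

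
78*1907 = 148746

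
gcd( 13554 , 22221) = 27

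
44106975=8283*5325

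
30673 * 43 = 1318939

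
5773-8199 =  - 2426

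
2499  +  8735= 11234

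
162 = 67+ 95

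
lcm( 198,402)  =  13266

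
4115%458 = 451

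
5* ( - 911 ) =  - 4555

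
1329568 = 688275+641293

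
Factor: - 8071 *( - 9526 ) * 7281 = 559794923226 = 2^1*3^2 * 7^1 * 11^1*433^1 * 809^1*1153^1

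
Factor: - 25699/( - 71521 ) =31^1*37^( - 1)*829^1 * 1933^(  -  1 ) 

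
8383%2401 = 1180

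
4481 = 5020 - 539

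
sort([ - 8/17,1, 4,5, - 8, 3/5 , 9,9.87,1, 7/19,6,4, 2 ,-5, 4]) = [ - 8, - 5,- 8/17,7/19,3/5,1,1,2,4,4,  4,5,6,9,9.87 ] 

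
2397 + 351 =2748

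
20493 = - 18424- - 38917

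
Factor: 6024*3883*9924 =232134189408   =  2^5 *3^2*11^1*251^1*353^1 *827^1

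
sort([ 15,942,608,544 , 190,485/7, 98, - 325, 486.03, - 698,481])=[-698, - 325,15,485/7,  98,  190, 481 , 486.03, 544,608, 942] 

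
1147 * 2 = 2294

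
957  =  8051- 7094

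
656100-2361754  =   - 1705654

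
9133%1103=309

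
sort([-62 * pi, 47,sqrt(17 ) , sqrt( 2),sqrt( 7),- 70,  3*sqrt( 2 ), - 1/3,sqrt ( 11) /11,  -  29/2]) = [  -  62*pi, - 70, - 29/2,-1/3 , sqrt( 11)/11,sqrt ( 2 ), sqrt( 7 ),sqrt( 17),3*sqrt( 2 ), 47] 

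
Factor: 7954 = 2^1*41^1*97^1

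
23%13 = 10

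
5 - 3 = 2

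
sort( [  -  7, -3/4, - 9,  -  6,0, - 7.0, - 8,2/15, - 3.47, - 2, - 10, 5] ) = [ - 10, - 9, - 8, - 7, - 7.0 , - 6, - 3.47, - 2, - 3/4,0, 2/15, 5 ] 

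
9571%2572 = 1855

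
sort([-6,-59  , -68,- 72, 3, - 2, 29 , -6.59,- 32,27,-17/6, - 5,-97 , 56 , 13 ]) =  [ - 97, - 72, -68, - 59,-32,-6.59, - 6, - 5, -17/6, - 2, 3, 13, 27, 29, 56]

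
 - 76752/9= - 8528 = - 8528.00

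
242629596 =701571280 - 458941684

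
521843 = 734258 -212415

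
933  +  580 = 1513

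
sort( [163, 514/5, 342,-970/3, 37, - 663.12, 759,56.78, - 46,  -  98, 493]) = [ - 663.12, - 970/3, - 98,-46, 37, 56.78,514/5, 163, 342 , 493, 759]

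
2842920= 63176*45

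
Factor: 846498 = 2^1*3^1 * 17^1*43^1*193^1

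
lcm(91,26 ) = 182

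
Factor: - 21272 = -2^3 * 2659^1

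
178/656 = 89/328 = 0.27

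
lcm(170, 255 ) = 510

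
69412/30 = 34706/15 = 2313.73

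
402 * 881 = 354162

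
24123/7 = 24123/7 =3446.14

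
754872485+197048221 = 951920706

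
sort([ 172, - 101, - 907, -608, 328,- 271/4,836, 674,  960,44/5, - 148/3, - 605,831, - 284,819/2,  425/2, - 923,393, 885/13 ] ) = [-923, - 907,- 608,  -  605, - 284, - 101, - 271/4,-148/3, 44/5, 885/13 , 172,425/2,  328, 393, 819/2,  674,831, 836,960]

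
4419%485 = 54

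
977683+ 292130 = 1269813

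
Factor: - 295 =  - 5^1 * 59^1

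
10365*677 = 7017105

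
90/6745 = 18/1349= 0.01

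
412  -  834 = -422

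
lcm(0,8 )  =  0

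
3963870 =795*4986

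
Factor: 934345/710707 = 5^1*139^(-1) * 5113^( - 1)*186869^1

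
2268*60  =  136080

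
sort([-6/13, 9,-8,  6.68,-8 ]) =[ - 8,-8, - 6/13, 6.68, 9] 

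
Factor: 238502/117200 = 407/200 = 2^( - 3)*5^( - 2) * 11^1*37^1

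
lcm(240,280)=1680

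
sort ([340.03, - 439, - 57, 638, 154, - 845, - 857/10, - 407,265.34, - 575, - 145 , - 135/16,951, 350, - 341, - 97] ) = [-845 , - 575, - 439 , - 407,- 341, - 145, - 97,-857/10,-57, - 135/16,154,265.34, 340.03 , 350, 638, 951 ] 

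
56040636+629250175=685290811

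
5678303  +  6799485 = 12477788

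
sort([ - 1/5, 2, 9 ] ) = [ - 1/5,2,9]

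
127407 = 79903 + 47504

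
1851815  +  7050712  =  8902527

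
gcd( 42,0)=42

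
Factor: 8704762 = 2^1*11^1*395671^1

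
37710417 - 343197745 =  - 305487328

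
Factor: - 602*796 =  - 479192 = -2^3*7^1 * 43^1 * 199^1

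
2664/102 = 444/17 = 26.12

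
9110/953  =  9 + 533/953  =  9.56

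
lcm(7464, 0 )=0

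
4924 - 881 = 4043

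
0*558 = 0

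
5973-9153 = -3180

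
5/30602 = 5/30602 = 0.00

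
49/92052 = 49/92052 = 0.00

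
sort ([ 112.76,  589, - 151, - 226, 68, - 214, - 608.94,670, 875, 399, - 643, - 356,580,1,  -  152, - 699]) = [ - 699, - 643, - 608.94, - 356, - 226, - 214, - 152, - 151, 1, 68, 112.76, 399, 580, 589,670, 875]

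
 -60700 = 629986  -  690686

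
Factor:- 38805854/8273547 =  - 2^1*3^ ( - 2) * 191^( - 1) *211^1*4813^( - 1)*91957^1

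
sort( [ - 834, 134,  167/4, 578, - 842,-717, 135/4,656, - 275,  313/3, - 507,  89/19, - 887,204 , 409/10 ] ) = [ - 887, - 842, - 834,  -  717, - 507, - 275, 89/19, 135/4,  409/10, 167/4 , 313/3, 134, 204, 578,656] 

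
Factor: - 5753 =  - 11^1*523^1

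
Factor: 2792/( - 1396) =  - 2^1   =  - 2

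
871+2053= 2924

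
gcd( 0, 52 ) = 52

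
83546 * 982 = 82042172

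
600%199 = 3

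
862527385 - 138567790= 723959595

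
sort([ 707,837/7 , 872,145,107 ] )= [ 107,  837/7, 145,707,872] 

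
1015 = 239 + 776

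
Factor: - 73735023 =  - 3^1*29^1*229^1*3701^1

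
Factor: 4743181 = 233^1*20357^1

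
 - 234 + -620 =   -  854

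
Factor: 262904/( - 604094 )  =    -  131452/302047 = - 2^2*41^(-1)*53^(-1 )*59^1*139^( - 1)*557^1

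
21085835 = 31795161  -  10709326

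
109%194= 109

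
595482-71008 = 524474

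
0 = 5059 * 0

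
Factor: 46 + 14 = 2^2*3^1*5^1  =  60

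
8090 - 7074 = 1016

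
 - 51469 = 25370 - 76839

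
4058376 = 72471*56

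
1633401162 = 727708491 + 905692671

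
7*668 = 4676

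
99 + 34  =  133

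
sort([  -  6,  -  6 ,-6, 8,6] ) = [-6, - 6, - 6, 6, 8 ] 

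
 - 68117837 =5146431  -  73264268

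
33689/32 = 1052+25/32= 1052.78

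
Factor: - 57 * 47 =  - 2679= -  3^1*19^1 * 47^1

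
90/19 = 4+ 14/19 =4.74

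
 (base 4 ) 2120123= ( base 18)1c1h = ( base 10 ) 9755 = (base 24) gmb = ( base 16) 261b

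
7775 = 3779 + 3996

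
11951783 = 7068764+4883019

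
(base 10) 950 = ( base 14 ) 4bc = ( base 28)15q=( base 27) 185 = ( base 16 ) 3b6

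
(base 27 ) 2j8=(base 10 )1979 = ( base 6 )13055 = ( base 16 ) 7bb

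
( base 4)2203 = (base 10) 163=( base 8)243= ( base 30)5d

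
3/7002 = 1/2334 = 0.00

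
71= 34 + 37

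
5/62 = 5/62 = 0.08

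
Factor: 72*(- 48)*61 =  - 210816 = - 2^7*3^3*61^1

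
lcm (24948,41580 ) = 124740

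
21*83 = 1743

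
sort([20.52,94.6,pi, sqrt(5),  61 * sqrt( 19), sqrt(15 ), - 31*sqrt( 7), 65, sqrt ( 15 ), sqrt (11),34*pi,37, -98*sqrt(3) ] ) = [ - 98*sqrt(3), - 31*sqrt (7) , sqrt(5), pi, sqrt(11),sqrt( 15),sqrt( 15), 20.52,  37 , 65,94.6,  34*pi,61*sqrt( 19)]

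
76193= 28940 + 47253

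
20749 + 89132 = 109881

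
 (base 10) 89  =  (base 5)324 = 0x59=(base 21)45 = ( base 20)49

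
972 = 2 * 486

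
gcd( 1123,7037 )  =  1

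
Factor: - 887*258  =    -  2^1 * 3^1 * 43^1*  887^1 = - 228846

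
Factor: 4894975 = 5^2 * 23^1*8513^1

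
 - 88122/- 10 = 44061/5 = 8812.20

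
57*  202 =11514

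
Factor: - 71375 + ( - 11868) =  - 83243^1 = - 83243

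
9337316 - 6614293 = 2723023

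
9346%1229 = 743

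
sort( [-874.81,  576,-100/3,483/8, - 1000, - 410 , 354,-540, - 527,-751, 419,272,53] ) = [  -  1000 , - 874.81,-751, - 540,  -  527,- 410,  -  100/3, 53,483/8,272,354,419,576] 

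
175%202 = 175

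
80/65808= 5/4113=0.00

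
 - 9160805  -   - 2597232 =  - 6563573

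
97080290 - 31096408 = 65983882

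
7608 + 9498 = 17106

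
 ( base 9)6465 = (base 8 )11225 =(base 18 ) EC5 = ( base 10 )4757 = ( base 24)865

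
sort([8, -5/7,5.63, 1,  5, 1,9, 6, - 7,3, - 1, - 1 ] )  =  [ - 7,- 1, - 1, - 5/7,1,  1,3,5,  5.63, 6 , 8,9]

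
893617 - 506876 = 386741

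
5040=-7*(-720)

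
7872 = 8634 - 762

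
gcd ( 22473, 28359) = 9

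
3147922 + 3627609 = 6775531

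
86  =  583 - 497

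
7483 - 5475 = 2008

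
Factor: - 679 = - 7^1 * 97^1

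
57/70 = 57/70 = 0.81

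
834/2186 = 417/1093 = 0.38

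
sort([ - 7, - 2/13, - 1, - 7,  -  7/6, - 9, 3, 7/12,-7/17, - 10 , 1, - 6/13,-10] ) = [ - 10, - 10 ,-9, - 7, - 7, - 7/6, - 1, - 6/13, - 7/17, - 2/13, 7/12,1 , 3]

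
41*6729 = 275889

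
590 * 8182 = 4827380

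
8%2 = 0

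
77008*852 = 65610816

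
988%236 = 44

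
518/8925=74/1275 = 0.06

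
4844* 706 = 3419864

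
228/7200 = 19/600=0.03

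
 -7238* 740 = - 5356120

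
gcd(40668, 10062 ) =6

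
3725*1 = 3725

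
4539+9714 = 14253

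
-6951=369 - 7320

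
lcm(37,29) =1073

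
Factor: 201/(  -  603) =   -  1/3 = -3^ ( - 1)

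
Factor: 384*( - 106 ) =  - 40704 = - 2^8*3^1*53^1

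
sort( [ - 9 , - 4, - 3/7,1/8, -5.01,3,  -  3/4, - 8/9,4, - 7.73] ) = [ - 9, - 7.73,-5.01,-4, - 8/9, - 3/4,  -  3/7,1/8,3,4]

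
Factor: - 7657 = - 13^1*19^1*31^1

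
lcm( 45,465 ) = 1395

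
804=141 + 663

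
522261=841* 621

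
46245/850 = 9249/170 =54.41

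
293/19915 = 293/19915 = 0.01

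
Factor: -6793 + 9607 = 2814   =  2^1*3^1*7^1*67^1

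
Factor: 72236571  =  3^1*11^1 * 2188987^1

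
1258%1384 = 1258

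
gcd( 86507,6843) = 1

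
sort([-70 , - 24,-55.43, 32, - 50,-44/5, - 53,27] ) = [ - 70, - 55.43,-53, - 50,-24,-44/5  ,  27,32 ]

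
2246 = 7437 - 5191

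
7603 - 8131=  - 528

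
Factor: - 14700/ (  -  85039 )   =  2^2 * 3^1*5^2*7^2 * 277^( -1)*307^(-1)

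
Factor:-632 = -2^3*79^1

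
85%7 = 1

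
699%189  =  132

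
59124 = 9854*6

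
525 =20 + 505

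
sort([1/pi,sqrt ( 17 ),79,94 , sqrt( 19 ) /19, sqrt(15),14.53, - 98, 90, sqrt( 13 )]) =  [ - 98,  sqrt(19 )/19 , 1/pi,sqrt( 13 ), sqrt( 15 ),  sqrt( 17 ),  14.53,79,90, 94 ]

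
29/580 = 1/20 = 0.05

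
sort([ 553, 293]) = [293,553 ] 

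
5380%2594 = 192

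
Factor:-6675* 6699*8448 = -2^8*3^3*5^2*7^1*11^2*29^1*89^1= -377759289600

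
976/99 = 9 + 85/99 = 9.86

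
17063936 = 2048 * 8332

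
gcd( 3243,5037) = 69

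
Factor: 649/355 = 5^(-1)*11^1*59^1*71^( - 1)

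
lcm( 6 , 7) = 42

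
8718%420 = 318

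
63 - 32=31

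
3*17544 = 52632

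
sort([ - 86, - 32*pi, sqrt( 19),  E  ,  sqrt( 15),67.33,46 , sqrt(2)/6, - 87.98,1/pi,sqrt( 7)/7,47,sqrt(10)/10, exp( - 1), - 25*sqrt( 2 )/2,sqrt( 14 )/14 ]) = [-32*  pi,  -  87.98, - 86, - 25*sqrt (2 )/2,sqrt (2)/6,sqrt(14 ) /14,  sqrt( 10) /10, 1/pi, exp( - 1) , sqrt(7)/7,E,sqrt( 15), sqrt( 19) , 46  ,  47,67.33 ]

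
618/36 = 103/6  =  17.17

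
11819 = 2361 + 9458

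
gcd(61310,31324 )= 2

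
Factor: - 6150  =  -2^1*3^1 * 5^2*41^1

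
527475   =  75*7033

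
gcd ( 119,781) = 1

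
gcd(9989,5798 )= 1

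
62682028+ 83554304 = 146236332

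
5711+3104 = 8815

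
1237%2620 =1237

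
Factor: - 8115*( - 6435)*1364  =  2^2*3^3*5^2*11^2*13^1*31^1*541^1 = 71228114100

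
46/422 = 23/211 = 0.11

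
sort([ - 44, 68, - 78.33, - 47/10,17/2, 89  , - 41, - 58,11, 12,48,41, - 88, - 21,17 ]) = [ - 88,  -  78.33, - 58, - 44 , - 41,-21, - 47/10, 17/2,11,12,17,41,48,68,89 ] 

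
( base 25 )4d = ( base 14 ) 81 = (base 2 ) 1110001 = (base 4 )1301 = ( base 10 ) 113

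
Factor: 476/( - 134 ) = -2^1*7^1*17^1*67^(  -  1) = - 238/67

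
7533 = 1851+5682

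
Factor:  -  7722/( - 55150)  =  3861/27575 = 3^3*5^(- 2) * 11^1 *13^1 * 1103^( - 1)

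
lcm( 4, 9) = 36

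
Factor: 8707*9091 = 8707^1 * 9091^1 = 79155337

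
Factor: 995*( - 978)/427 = - 2^1*3^1 * 5^1*7^( - 1) * 61^(-1 ) * 163^1*199^1 = - 973110/427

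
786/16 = 49 + 1/8 =49.12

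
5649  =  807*7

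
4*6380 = 25520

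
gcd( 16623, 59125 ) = 1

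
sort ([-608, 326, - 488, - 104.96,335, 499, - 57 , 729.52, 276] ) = [- 608,-488,-104.96,-57,  276,  326, 335 , 499, 729.52]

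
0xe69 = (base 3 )12001122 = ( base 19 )A43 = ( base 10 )3689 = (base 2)111001101001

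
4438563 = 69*64327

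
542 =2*271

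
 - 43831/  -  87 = 43831/87 = 503.80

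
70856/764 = 17714/191 = 92.74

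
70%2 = 0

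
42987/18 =14329/6 =2388.17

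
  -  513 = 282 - 795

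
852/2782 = 426/1391 = 0.31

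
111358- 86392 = 24966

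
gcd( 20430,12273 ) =3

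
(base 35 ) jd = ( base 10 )678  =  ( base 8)1246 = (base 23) 16B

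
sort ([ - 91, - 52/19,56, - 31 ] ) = [ - 91,  -  31, - 52/19, 56]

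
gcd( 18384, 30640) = 6128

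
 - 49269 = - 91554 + 42285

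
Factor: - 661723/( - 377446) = 2^( - 1)*41^( - 1) * 197^1  *  3359^1 * 4603^(  -  1 ) 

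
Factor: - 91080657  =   - 3^2*10120073^1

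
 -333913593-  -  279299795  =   - 54613798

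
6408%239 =194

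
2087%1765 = 322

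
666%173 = 147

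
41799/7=41799/7 = 5971.29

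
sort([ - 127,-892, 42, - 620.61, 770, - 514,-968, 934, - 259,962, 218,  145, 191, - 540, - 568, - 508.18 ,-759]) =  [ - 968, - 892, - 759, - 620.61, - 568, - 540,-514, - 508.18, - 259, - 127,42 , 145, 191,218, 770, 934, 962]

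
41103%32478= 8625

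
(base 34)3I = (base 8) 170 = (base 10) 120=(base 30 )40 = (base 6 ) 320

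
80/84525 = 16/16905  =  0.00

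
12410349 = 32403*383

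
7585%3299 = 987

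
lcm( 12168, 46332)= 1204632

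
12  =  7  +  5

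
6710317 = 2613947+4096370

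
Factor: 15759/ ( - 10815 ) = -3^1  *  5^( -1)  *  7^ ( - 1)*17^1 = -51/35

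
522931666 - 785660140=  -  262728474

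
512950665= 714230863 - 201280198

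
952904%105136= 6680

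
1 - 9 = -8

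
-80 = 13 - 93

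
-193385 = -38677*5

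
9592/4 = 2398 = 2398.00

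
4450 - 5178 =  - 728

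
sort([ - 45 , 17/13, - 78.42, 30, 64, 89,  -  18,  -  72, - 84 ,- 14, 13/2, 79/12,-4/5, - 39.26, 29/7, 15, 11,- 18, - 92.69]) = [ - 92.69,-84, - 78.42,-72, - 45, - 39.26,- 18, - 18, - 14, - 4/5,17/13,29/7 , 13/2, 79/12,11,15,30,64,89 ]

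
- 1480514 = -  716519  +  -763995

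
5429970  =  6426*845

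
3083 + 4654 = 7737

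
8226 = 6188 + 2038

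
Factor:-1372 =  - 2^2*7^3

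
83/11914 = 83/11914 = 0.01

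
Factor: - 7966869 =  - 3^1 * 2655623^1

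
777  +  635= 1412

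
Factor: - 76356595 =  - 5^1*7^1*71^1*30727^1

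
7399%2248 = 655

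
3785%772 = 697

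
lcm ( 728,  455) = 3640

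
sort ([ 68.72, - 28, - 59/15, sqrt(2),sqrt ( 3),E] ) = [ - 28, - 59/15,sqrt ( 2 ), sqrt (3 ),E,68.72]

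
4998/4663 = 4998/4663 = 1.07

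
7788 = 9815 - 2027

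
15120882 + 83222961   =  98343843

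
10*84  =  840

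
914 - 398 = 516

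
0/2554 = 0 = 0.00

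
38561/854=38561/854 = 45.15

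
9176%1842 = 1808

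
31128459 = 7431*4189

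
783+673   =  1456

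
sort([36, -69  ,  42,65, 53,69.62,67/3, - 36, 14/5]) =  [ - 69,-36,14/5, 67/3, 36, 42, 53,65, 69.62]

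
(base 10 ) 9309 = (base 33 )8i3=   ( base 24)G3L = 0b10010001011101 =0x245d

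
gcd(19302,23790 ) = 6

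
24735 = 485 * 51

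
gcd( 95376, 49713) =3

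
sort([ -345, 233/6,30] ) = [ - 345,30 , 233/6]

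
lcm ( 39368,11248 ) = 78736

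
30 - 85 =- 55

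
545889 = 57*9577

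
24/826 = 12/413 = 0.03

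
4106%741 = 401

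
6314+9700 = 16014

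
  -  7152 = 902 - 8054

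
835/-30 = -28  +  1/6 = -27.83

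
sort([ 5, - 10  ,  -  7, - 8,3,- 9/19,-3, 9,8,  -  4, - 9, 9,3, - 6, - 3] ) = [ - 10, - 9, - 8,- 7,-6, - 4, - 3, - 3, - 9/19,3,3,5, 8, 9,9]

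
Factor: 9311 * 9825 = 91480575=   3^1*5^2*131^1* 9311^1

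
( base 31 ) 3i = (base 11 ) a1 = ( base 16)6F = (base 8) 157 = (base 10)111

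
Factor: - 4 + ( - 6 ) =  - 2^1*5^1 = -  10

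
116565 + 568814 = 685379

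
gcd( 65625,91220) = 5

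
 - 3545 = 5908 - 9453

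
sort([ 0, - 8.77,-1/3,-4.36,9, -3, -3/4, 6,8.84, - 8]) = [-8.77, - 8, - 4.36,-3,-3/4  ,-1/3,  0, 6,8.84,9 ] 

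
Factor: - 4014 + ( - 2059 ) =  - 6073 = - 6073^1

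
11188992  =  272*41136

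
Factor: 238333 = 41^1*5813^1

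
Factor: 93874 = 2^1*11^1*17^1*251^1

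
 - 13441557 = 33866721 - 47308278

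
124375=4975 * 25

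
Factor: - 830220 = - 2^2*3^1*5^1*101^1*137^1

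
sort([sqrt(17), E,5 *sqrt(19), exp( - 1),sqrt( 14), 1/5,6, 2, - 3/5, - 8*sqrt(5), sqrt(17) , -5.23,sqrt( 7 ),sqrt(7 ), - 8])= [ - 8*sqrt( 5),-8, - 5.23,- 3/5, 1/5,  exp( - 1), 2, sqrt( 7), sqrt(7 ),  E, sqrt( 14), sqrt(17) , sqrt(17), 6, 5*sqrt( 19 )] 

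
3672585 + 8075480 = 11748065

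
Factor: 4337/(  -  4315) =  - 5^(-1)*863^(-1 )*4337^1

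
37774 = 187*202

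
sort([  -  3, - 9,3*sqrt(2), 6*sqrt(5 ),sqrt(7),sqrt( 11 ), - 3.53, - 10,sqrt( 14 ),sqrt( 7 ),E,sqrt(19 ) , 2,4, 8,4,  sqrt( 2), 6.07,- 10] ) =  [ - 10, - 10, - 9, - 3.53,- 3,sqrt( 2), 2,  sqrt(7 ),sqrt ( 7), E, sqrt(11 ),sqrt(14),4,  4,3*sqrt(  2), sqrt (19 ), 6.07,8, 6*sqrt( 5 )] 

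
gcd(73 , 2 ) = 1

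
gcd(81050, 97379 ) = 1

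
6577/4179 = 6577/4179 = 1.57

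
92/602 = 46/301  =  0.15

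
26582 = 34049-7467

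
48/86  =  24/43 = 0.56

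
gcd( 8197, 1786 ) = 1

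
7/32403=1/4629= 0.00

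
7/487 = 7/487 = 0.01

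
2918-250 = 2668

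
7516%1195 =346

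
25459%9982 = 5495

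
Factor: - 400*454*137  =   - 24879200 = -2^5*5^2 *137^1*227^1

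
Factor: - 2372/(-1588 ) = 593/397  =  397^( - 1 )*593^1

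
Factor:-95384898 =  - 2^1*3^3 *7^1*252341^1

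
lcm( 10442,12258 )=281934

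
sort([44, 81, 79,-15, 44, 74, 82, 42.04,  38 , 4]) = [ - 15,  4,38, 42.04, 44, 44, 74, 79, 81,82] 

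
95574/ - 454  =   - 211 + 110/227  =  - 210.52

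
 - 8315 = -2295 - 6020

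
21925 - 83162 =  - 61237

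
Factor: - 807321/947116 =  - 2^( - 2)*3^1 * 439^1*613^1 * 236779^( - 1)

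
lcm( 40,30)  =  120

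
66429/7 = 9489 + 6/7 = 9489.86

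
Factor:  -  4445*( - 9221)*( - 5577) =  - 228586423065=- 3^1*5^1*7^1*11^1 * 13^2*127^1*9221^1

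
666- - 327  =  993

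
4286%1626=1034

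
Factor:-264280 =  - 2^3 * 5^1*6607^1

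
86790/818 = 43395/409 = 106.10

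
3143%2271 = 872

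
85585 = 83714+1871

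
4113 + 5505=9618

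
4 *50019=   200076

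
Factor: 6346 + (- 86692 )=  - 80346 = - 2^1*3^1 *7^1* 1913^1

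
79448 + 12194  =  91642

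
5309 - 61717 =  - 56408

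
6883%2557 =1769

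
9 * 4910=44190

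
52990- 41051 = 11939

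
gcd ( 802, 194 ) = 2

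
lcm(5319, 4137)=37233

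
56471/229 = 246 + 137/229 = 246.60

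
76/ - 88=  - 19/22 = - 0.86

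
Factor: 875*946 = 827750 = 2^1*5^3*7^1*11^1*43^1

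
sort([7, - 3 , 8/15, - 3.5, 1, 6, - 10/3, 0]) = [-3.5 , - 10/3,-3 , 0,8/15, 1, 6 , 7]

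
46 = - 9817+9863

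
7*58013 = 406091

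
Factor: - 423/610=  -2^( - 1 )*3^2 * 5^ (- 1 )*47^1 * 61^(- 1 )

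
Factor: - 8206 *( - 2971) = 24380026 =2^1  *11^1*373^1 *2971^1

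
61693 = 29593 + 32100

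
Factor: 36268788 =2^2*3^1* 71^1*42569^1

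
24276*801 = 19445076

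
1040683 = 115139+925544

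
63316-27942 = 35374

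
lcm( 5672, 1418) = 5672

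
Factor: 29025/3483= 3^( - 1)*5^2 = 25/3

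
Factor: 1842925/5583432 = 2^ ( - 3 )*3^ ( - 1 )*5^2*7^1*10531^1*232643^ (-1 )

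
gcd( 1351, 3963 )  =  1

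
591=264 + 327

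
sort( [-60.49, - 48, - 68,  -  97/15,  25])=[ - 68, - 60.49, - 48, - 97/15,  25]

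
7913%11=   4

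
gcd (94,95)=1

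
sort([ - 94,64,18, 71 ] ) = [ - 94,18,64,71 ] 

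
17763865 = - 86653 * ( - 205 )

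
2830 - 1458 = 1372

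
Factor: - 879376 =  - 2^4*17^1 * 53^1 * 61^1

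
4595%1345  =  560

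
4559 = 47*97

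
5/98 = 5/98 = 0.05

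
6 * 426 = 2556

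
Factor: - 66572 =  - 2^2*11^1*17^1*89^1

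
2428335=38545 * 63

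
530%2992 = 530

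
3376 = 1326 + 2050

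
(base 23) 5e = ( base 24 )59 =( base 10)129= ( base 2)10000001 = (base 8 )201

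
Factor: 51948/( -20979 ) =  - 52/21 = - 2^2 * 3^ ( - 1)*7^( - 1 )*13^1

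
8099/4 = 2024 + 3/4  =  2024.75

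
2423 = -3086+5509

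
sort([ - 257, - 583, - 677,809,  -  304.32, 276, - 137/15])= [- 677, - 583,-304.32, - 257 , - 137/15,276,809]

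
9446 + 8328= 17774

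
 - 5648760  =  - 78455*72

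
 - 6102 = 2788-8890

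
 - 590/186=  - 295/93 = -  3.17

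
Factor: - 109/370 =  - 2^ ( - 1)*5^( - 1 )*37^( - 1)*109^1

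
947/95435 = 947/95435 = 0.01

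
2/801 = 2/801=0.00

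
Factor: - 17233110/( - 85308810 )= 3^1*43^1*61^1*73^1*2843627^(-1)  =  574437/2843627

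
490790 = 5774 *85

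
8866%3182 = 2502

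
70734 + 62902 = 133636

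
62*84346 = 5229452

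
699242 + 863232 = 1562474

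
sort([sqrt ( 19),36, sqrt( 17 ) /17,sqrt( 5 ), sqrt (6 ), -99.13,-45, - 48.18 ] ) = [ - 99.13,  -  48.18, - 45 , sqrt (17)/17, sqrt( 5),sqrt (6),sqrt ( 19 ),36]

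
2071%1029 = 13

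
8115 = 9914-1799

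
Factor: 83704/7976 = 997^( - 1)*10463^1  =  10463/997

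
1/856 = 1/856 = 0.00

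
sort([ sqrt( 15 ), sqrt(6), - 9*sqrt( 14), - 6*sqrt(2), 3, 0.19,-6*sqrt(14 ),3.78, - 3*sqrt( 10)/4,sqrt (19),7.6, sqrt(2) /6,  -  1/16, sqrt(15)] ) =[ - 9*sqrt( 14),-6*sqrt( 14 ), - 6*sqrt ( 2),  -  3  *sqrt( 10) /4, - 1/16,0.19,sqrt( 2 ) /6,  sqrt( 6),3,3.78,sqrt( 15),sqrt(15 ),sqrt( 19) , 7.6 ] 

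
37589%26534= 11055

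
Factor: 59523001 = 17^1*  67^1*52259^1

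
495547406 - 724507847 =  - 228960441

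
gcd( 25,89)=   1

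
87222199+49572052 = 136794251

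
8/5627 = 8/5627 = 0.00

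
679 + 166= 845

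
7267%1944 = 1435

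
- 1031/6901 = - 1031/6901= - 0.15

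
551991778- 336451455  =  215540323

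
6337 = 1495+4842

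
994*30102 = 29921388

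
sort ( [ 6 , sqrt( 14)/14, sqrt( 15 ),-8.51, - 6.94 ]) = [-8.51, - 6.94,  sqrt(14)/14,  sqrt( 15), 6] 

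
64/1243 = 64/1243 = 0.05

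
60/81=20/27=0.74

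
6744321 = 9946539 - 3202218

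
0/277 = 0 = 0.00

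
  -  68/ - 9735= 68/9735 = 0.01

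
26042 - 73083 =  - 47041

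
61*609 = 37149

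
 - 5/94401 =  - 5/94401 = - 0.00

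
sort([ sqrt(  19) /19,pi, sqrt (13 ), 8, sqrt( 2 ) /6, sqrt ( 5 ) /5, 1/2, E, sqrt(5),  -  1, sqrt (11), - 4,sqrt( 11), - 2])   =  [ - 4, - 2, - 1,sqrt( 19)/19, sqrt(2)/6,sqrt(5)/5, 1/2, sqrt ( 5),E, pi, sqrt ( 11), sqrt(11),sqrt( 13 ), 8]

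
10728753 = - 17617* ( - 609)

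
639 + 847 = 1486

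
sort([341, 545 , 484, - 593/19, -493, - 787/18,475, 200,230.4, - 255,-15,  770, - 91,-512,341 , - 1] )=[ - 512,  -  493, - 255, - 91, - 787/18, - 593/19, - 15, - 1,200,230.4,341, 341,475,484,545,770 ] 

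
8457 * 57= 482049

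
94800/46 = 2060 + 20/23 = 2060.87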